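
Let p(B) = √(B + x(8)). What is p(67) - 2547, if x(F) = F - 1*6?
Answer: -2547 + √69 ≈ -2538.7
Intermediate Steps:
x(F) = -6 + F (x(F) = F - 6 = -6 + F)
p(B) = √(2 + B) (p(B) = √(B + (-6 + 8)) = √(B + 2) = √(2 + B))
p(67) - 2547 = √(2 + 67) - 2547 = √69 - 2547 = -2547 + √69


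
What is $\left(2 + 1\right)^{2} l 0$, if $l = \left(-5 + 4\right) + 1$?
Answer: $0$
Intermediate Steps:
$l = 0$ ($l = -1 + 1 = 0$)
$\left(2 + 1\right)^{2} l 0 = \left(2 + 1\right)^{2} \cdot 0 \cdot 0 = 3^{2} \cdot 0 \cdot 0 = 9 \cdot 0 \cdot 0 = 0 \cdot 0 = 0$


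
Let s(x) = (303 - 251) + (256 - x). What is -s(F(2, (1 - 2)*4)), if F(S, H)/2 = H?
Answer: -316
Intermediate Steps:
F(S, H) = 2*H
s(x) = 308 - x (s(x) = 52 + (256 - x) = 308 - x)
-s(F(2, (1 - 2)*4)) = -(308 - 2*(1 - 2)*4) = -(308 - 2*(-1*4)) = -(308 - 2*(-4)) = -(308 - 1*(-8)) = -(308 + 8) = -1*316 = -316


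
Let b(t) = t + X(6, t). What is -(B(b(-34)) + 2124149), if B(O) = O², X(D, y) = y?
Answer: -2128773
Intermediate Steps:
b(t) = 2*t (b(t) = t + t = 2*t)
-(B(b(-34)) + 2124149) = -((2*(-34))² + 2124149) = -((-68)² + 2124149) = -(4624 + 2124149) = -1*2128773 = -2128773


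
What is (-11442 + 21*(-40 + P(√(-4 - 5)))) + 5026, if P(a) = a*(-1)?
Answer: -7256 - 63*I ≈ -7256.0 - 63.0*I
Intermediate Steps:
P(a) = -a
(-11442 + 21*(-40 + P(√(-4 - 5)))) + 5026 = (-11442 + 21*(-40 - √(-4 - 5))) + 5026 = (-11442 + 21*(-40 - √(-9))) + 5026 = (-11442 + 21*(-40 - 3*I)) + 5026 = (-11442 + (-840 - 63*I)) + 5026 = (-12282 - 63*I) + 5026 = -7256 - 63*I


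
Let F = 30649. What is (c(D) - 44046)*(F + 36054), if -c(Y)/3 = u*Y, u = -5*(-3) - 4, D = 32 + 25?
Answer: -3063468681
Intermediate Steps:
D = 57
u = 11 (u = 15 - 4 = 11)
c(Y) = -33*Y
(c(D) - 44046)*(F + 36054) = (-33*57 - 44046)*(30649 + 36054) = (-1881 - 44046)*66703 = -45927*66703 = -3063468681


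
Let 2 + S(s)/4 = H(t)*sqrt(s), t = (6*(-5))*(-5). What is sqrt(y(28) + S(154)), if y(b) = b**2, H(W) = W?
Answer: 2*sqrt(194 + 150*sqrt(154)) ≈ 90.674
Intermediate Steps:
t = 150 (t = -30*(-5) = 150)
S(s) = -8 + 600*sqrt(s) (S(s) = -8 + 4*(150*sqrt(s)) = -8 + 600*sqrt(s))
sqrt(y(28) + S(154)) = sqrt(28**2 + (-8 + 600*sqrt(154))) = sqrt(784 + (-8 + 600*sqrt(154))) = sqrt(776 + 600*sqrt(154))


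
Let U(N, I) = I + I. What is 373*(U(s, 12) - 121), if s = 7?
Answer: -36181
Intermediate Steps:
U(N, I) = 2*I
373*(U(s, 12) - 121) = 373*(2*12 - 121) = 373*(24 - 121) = 373*(-97) = -36181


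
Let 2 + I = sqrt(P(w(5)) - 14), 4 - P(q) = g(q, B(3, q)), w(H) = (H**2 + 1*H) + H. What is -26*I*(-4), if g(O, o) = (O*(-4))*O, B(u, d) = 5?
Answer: -208 + 104*sqrt(4890) ≈ 7064.6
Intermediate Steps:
w(H) = H**2 + 2*H (w(H) = (H**2 + H) + H = (H + H**2) + H = H**2 + 2*H)
g(O, o) = -4*O**2 (g(O, o) = (-4*O)*O = -4*O**2)
P(q) = 4 + 4*q**2 (P(q) = 4 - (-4)*q**2 = 4 + 4*q**2)
I = -2 + sqrt(4890) (I = -2 + sqrt((4 + 4*(5*(2 + 5))**2) - 14) = -2 + sqrt((4 + 4*(5*7)**2) - 14) = -2 + sqrt((4 + 4*35**2) - 14) = -2 + sqrt((4 + 4*1225) - 14) = -2 + sqrt((4 + 4900) - 14) = -2 + sqrt(4904 - 14) = -2 + sqrt(4890) ≈ 67.929)
-26*I*(-4) = -26*(-2 + sqrt(4890))*(-4) = (52 - 26*sqrt(4890))*(-4) = -208 + 104*sqrt(4890)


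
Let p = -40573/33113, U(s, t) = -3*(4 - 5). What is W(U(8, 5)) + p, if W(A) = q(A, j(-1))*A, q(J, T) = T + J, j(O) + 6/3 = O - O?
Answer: 58766/33113 ≈ 1.7747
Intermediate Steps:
j(O) = -2 (j(O) = -2 + (O - O) = -2 + 0 = -2)
q(J, T) = J + T
U(s, t) = 3 (U(s, t) = -3*(-1) = 3)
W(A) = A*(-2 + A) (W(A) = (A - 2)*A = (-2 + A)*A = A*(-2 + A))
p = -40573/33113 (p = -40573*1/33113 = -40573/33113 ≈ -1.2253)
W(U(8, 5)) + p = 3*(-2 + 3) - 40573/33113 = 3*1 - 40573/33113 = 3 - 40573/33113 = 58766/33113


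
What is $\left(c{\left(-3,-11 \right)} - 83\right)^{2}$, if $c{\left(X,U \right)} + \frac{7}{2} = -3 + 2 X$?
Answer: $\frac{36481}{4} \approx 9120.3$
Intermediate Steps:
$c{\left(X,U \right)} = - \frac{13}{2} + 2 X$ ($c{\left(X,U \right)} = - \frac{7}{2} + \left(-3 + 2 X\right) = - \frac{13}{2} + 2 X$)
$\left(c{\left(-3,-11 \right)} - 83\right)^{2} = \left(\left(- \frac{13}{2} + 2 \left(-3\right)\right) - 83\right)^{2} = \left(\left(- \frac{13}{2} - 6\right) - 83\right)^{2} = \left(- \frac{25}{2} - 83\right)^{2} = \left(- \frac{191}{2}\right)^{2} = \frac{36481}{4}$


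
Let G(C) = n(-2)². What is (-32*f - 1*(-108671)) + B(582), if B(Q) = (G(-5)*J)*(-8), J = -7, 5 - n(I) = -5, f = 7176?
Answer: -115361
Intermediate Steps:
n(I) = 10 (n(I) = 5 - 1*(-5) = 5 + 5 = 10)
G(C) = 100 (G(C) = 10² = 100)
B(Q) = 5600 (B(Q) = (100*(-7))*(-8) = -700*(-8) = 5600)
(-32*f - 1*(-108671)) + B(582) = (-32*7176 - 1*(-108671)) + 5600 = (-229632 + 108671) + 5600 = -120961 + 5600 = -115361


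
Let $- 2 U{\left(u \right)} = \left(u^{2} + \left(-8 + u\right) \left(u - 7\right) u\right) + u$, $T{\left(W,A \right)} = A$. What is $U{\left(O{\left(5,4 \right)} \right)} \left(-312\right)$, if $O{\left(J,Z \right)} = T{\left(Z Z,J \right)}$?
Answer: $9360$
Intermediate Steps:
$O{\left(J,Z \right)} = J$
$U{\left(u \right)} = - \frac{u}{2} - \frac{u^{2}}{2} - \frac{u \left(-8 + u\right) \left(-7 + u\right)}{2}$ ($U{\left(u \right)} = - \frac{\left(u^{2} + \left(-8 + u\right) \left(u - 7\right) u\right) + u}{2} = - \frac{\left(u^{2} + \left(-8 + u\right) \left(-7 + u\right) u\right) + u}{2} = - \frac{\left(u^{2} + u \left(-8 + u\right) \left(-7 + u\right)\right) + u}{2} = - \frac{u + u^{2} + u \left(-8 + u\right) \left(-7 + u\right)}{2} = - \frac{u}{2} - \frac{u^{2}}{2} - \frac{u \left(-8 + u\right) \left(-7 + u\right)}{2}$)
$U{\left(O{\left(5,4 \right)} \right)} \left(-312\right) = \frac{1}{2} \cdot 5 \left(-57 - 5^{2} + 14 \cdot 5\right) \left(-312\right) = \frac{1}{2} \cdot 5 \left(-57 - 25 + 70\right) \left(-312\right) = \frac{1}{2} \cdot 5 \left(-12\right) \left(-312\right) = \left(-30\right) \left(-312\right) = 9360$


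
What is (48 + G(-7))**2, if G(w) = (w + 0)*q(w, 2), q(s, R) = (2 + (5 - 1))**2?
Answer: 41616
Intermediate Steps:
q(s, R) = 36 (q(s, R) = (2 + 4)**2 = 6**2 = 36)
G(w) = 36*w (G(w) = (w + 0)*36 = w*36 = 36*w)
(48 + G(-7))**2 = (48 + 36*(-7))**2 = (48 - 252)**2 = (-204)**2 = 41616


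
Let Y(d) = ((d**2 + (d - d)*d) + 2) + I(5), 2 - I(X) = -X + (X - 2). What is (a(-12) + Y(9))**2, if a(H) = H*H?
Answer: 53361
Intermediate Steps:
a(H) = H**2
I(X) = 4 (I(X) = 2 - (-X + (X - 2)) = 2 - (-X + (-2 + X)) = 2 - 1*(-2) = 2 + 2 = 4)
Y(d) = 6 + d**2 (Y(d) = ((d**2 + (d - d)*d) + 2) + 4 = ((d**2 + 0*d) + 2) + 4 = ((d**2 + 0) + 2) + 4 = (d**2 + 2) + 4 = (2 + d**2) + 4 = 6 + d**2)
(a(-12) + Y(9))**2 = ((-12)**2 + (6 + 9**2))**2 = (144 + (6 + 81))**2 = (144 + 87)**2 = 231**2 = 53361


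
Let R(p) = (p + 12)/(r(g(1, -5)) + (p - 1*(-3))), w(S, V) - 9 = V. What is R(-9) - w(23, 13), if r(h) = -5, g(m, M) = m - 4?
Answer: -245/11 ≈ -22.273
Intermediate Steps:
g(m, M) = -4 + m
w(S, V) = 9 + V
R(p) = (12 + p)/(-2 + p) (R(p) = (p + 12)/(-5 + (p - 1*(-3))) = (12 + p)/(-5 + (p + 3)) = (12 + p)/(-5 + (3 + p)) = (12 + p)/(-2 + p))
R(-9) - w(23, 13) = (12 - 9)/(-2 - 9) - (9 + 13) = 3/(-11) - 1*22 = -1/11*3 - 22 = -3/11 - 22 = -245/11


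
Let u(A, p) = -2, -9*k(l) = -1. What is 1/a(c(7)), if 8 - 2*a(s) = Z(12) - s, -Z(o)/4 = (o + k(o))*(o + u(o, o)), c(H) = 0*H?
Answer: 9/2216 ≈ 0.0040614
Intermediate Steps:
c(H) = 0
k(l) = 1/9 (k(l) = -1/9*(-1) = 1/9)
Z(o) = -4*(-2 + o)*(1/9 + o) (Z(o) = -4*(o + 1/9)*(o - 2) = -4*(1/9 + o)*(-2 + o) = -4*(-2 + o)*(1/9 + o))
a(s) = 2216/9 + s/2 (a(s) = 4 - ((8/9 - 4*12**2 + (68/9)*12) - s)/2 = 4 - ((8/9 - 4*144 + 272/3) - s)/2 = 4 - ((8/9 - 576 + 272/3) - s)/2 = 4 - (-4360/9 - s)/2 = 4 + (2180/9 + s/2) = 2216/9 + s/2)
1/a(c(7)) = 1/(2216/9 + (1/2)*0) = 1/(2216/9 + 0) = 1/(2216/9) = 9/2216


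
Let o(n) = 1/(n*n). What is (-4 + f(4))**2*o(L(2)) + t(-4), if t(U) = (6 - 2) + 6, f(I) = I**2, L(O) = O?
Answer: 46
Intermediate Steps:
o(n) = n**(-2) (o(n) = 1/(n**2) = n**(-2))
t(U) = 10 (t(U) = 4 + 6 = 10)
(-4 + f(4))**2*o(L(2)) + t(-4) = (-4 + 4**2)**2/2**2 + 10 = (-4 + 16)**2*(1/4) + 10 = 12**2*(1/4) + 10 = 144*(1/4) + 10 = 36 + 10 = 46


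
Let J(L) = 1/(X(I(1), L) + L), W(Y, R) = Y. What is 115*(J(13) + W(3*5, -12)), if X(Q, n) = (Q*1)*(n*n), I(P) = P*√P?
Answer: 314065/182 ≈ 1725.6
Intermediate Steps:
I(P) = P^(3/2)
X(Q, n) = Q*n²
J(L) = 1/(L + L²) (J(L) = 1/(1^(3/2)*L² + L) = 1/(1*L² + L) = 1/(L² + L) = 1/(L + L²))
115*(J(13) + W(3*5, -12)) = 115*(1/(13*(1 + 13)) + 3*5) = 115*((1/13)/14 + 15) = 115*((1/13)*(1/14) + 15) = 115*(1/182 + 15) = 115*(2731/182) = 314065/182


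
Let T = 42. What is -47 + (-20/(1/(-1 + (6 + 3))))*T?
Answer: -6767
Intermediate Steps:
-47 + (-20/(1/(-1 + (6 + 3))))*T = -47 - 20/(1/(-1 + (6 + 3)))*42 = -47 - 20/(1/(-1 + 9))*42 = -47 - 20/(1/8)*42 = -47 - 20/⅛*42 = -47 - 20*8*42 = -47 - 160*42 = -47 - 6720 = -6767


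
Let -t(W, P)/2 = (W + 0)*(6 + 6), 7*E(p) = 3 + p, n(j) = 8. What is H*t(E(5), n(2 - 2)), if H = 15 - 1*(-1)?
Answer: -3072/7 ≈ -438.86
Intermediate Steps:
E(p) = 3/7 + p/7 (E(p) = (3 + p)/7 = 3/7 + p/7)
t(W, P) = -24*W (t(W, P) = -2*(W + 0)*(6 + 6) = -2*W*12 = -24*W)
H = 16 (H = 15 + 1 = 16)
H*t(E(5), n(2 - 2)) = 16*(-24*(3/7 + (1/7)*5)) = 16*(-24*(3/7 + 5/7)) = 16*(-24*8/7) = 16*(-192/7) = -3072/7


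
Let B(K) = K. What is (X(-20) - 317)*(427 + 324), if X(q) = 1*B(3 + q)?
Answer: -250834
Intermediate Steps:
X(q) = 3 + q (X(q) = 1*(3 + q) = 3 + q)
(X(-20) - 317)*(427 + 324) = ((3 - 20) - 317)*(427 + 324) = (-17 - 317)*751 = -334*751 = -250834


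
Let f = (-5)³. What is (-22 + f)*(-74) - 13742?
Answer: -2864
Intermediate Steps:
f = -125
(-22 + f)*(-74) - 13742 = (-22 - 125)*(-74) - 13742 = -147*(-74) - 13742 = 10878 - 13742 = -2864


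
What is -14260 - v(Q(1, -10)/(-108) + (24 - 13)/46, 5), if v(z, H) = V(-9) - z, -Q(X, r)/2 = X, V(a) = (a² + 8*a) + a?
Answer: -8855300/621 ≈ -14260.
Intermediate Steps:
V(a) = a² + 9*a
Q(X, r) = -2*X
v(z, H) = -z (v(z, H) = -9*(9 - 9) - z = -9*0 - z = 0 - z = -z)
-14260 - v(Q(1, -10)/(-108) + (24 - 13)/46, 5) = -14260 - (-1)*(-2*1/(-108) + (24 - 13)/46) = -14260 - (-1)*(-2*(-1/108) + 11*(1/46)) = -14260 - (-1)*(1/54 + 11/46) = -14260 - (-1)*160/621 = -14260 - 1*(-160/621) = -14260 + 160/621 = -8855300/621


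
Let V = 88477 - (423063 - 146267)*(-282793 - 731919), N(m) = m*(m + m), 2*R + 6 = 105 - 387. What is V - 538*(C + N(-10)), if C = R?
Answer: 280868281101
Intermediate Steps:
R = -144 (R = -3 + (105 - 387)/2 = -3 + (½)*(-282) = -3 - 141 = -144)
C = -144
N(m) = 2*m² (N(m) = m*(2*m) = 2*m²)
V = 280868311229 (V = 88477 - 276796*(-1014712) = 88477 - 1*(-280868222752) = 88477 + 280868222752 = 280868311229)
V - 538*(C + N(-10)) = 280868311229 - 538*(-144 + 2*(-10)²) = 280868311229 - 538*(-144 + 2*100) = 280868311229 - 538*(-144 + 200) = 280868311229 - 538*56 = 280868311229 - 1*30128 = 280868311229 - 30128 = 280868281101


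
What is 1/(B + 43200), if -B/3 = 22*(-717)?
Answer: 1/90522 ≈ 1.1047e-5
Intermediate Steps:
B = 47322 (B = -66*(-717) = -3*(-15774) = 47322)
1/(B + 43200) = 1/(47322 + 43200) = 1/90522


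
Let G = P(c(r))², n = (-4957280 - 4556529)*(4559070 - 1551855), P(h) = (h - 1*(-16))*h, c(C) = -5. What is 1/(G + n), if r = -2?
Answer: -1/28610069128910 ≈ -3.4953e-14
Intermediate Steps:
P(h) = h*(16 + h) (P(h) = (h + 16)*h = (16 + h)*h = h*(16 + h))
n = -28610069131935 (n = -9513809*3007215 = -28610069131935)
G = 3025 (G = (-5*(16 - 5))² = (-5*11)² = (-55)² = 3025)
1/(G + n) = 1/(3025 - 28610069131935) = 1/(-28610069128910) = -1/28610069128910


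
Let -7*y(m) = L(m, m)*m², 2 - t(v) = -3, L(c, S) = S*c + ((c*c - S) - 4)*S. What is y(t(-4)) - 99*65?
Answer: -6810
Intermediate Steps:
L(c, S) = S*c + S*(-4 + c² - S) (L(c, S) = S*c + ((c² - S) - 4)*S = S*c + (-4 + c² - S)*S = S*c + S*(-4 + c² - S))
t(v) = 5 (t(v) = 2 - 1*(-3) = 2 + 3 = 5)
y(m) = -m³*(-4 + m²)/7 (y(m) = -m*(-4 + m + m² - m)*m²/7 = -m*(-4 + m²)*m²/7 = -m³*(-4 + m²)/7)
y(t(-4)) - 99*65 = (⅐)*5³*(4 - 1*5²) - 99*65 = (⅐)*125*(4 - 1*25) - 6435 = (⅐)*125*(4 - 25) - 6435 = (⅐)*125*(-21) - 6435 = -375 - 6435 = -6810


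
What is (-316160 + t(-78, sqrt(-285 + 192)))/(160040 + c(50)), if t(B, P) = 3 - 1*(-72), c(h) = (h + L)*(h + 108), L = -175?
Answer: -63217/28058 ≈ -2.2531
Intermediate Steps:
c(h) = (-175 + h)*(108 + h) (c(h) = (h - 175)*(h + 108) = (-175 + h)*(108 + h))
t(B, P) = 75 (t(B, P) = 3 + 72 = 75)
(-316160 + t(-78, sqrt(-285 + 192)))/(160040 + c(50)) = (-316160 + 75)/(160040 + (-18900 + 50**2 - 67*50)) = -316085/(160040 + (-18900 + 2500 - 3350)) = -316085/(160040 - 19750) = -316085/140290 = -316085*1/140290 = -63217/28058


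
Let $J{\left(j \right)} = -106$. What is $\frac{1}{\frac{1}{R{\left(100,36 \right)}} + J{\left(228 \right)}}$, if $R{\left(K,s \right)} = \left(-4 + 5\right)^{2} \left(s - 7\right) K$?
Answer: $- \frac{2900}{307399} \approx -0.009434$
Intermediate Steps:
$R{\left(K,s \right)} = K \left(-7 + s\right)$ ($R{\left(K,s \right)} = 1^{2} \left(-7 + s\right) K = 1 \left(-7 + s\right) K = \left(-7 + s\right) K = K \left(-7 + s\right)$)
$\frac{1}{\frac{1}{R{\left(100,36 \right)}} + J{\left(228 \right)}} = \frac{1}{\frac{1}{100 \left(-7 + 36\right)} - 106} = \frac{1}{\frac{1}{100 \cdot 29} - 106} = \frac{1}{\frac{1}{2900} - 106} = \frac{1}{- \frac{307399}{2900}} = - \frac{2900}{307399}$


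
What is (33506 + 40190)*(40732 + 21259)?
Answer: 4568488736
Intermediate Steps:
(33506 + 40190)*(40732 + 21259) = 73696*61991 = 4568488736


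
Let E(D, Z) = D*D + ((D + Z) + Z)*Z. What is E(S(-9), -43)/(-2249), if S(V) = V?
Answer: -4166/2249 ≈ -1.8524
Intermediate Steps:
E(D, Z) = D² + Z*(D + 2*Z) (E(D, Z) = D² + (D + 2*Z)*Z = D² + Z*(D + 2*Z))
E(S(-9), -43)/(-2249) = ((-9)² + 2*(-43)² - 9*(-43))/(-2249) = (81 + 2*1849 + 387)*(-1/2249) = (81 + 3698 + 387)*(-1/2249) = 4166*(-1/2249) = -4166/2249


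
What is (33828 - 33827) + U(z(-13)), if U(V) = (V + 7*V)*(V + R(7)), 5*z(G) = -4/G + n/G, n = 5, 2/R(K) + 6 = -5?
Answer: 47603/46475 ≈ 1.0243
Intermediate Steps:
R(K) = -2/11 (R(K) = 2/(-6 - 5) = 2/(-11) = 2*(-1/11) = -2/11)
z(G) = 1/(5*G) (z(G) = (-4/G + 5/G)/5 = 1/(5*G))
U(V) = 8*V*(-2/11 + V) (U(V) = (V + 7*V)*(V - 2/11) = (8*V)*(-2/11 + V) = 8*V*(-2/11 + V))
(33828 - 33827) + U(z(-13)) = (33828 - 33827) + 8*((⅕)/(-13))*(-2 + 11*((⅕)/(-13)))/11 = 1 + 8*((⅕)*(-1/13))*(-2 + 11*((⅕)*(-1/13)))/11 = 1 + (8/11)*(-1/65)*(-2 + 11*(-1/65)) = 1 + (8/11)*(-1/65)*(-2 - 11/65) = 1 + (8/11)*(-1/65)*(-141/65) = 1 + 1128/46475 = 47603/46475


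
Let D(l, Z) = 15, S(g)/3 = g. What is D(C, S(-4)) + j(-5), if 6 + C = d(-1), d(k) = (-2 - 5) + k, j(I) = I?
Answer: 10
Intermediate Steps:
S(g) = 3*g
d(k) = -7 + k
C = -14 (C = -6 + (-7 - 1) = -6 - 8 = -14)
D(C, S(-4)) + j(-5) = 15 - 5 = 10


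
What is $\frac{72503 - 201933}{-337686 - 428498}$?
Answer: $\frac{64715}{383092} \approx 0.16893$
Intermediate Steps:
$\frac{72503 - 201933}{-337686 - 428498} = - \frac{129430}{-766184} = \left(-129430\right) \left(- \frac{1}{766184}\right) = \frac{64715}{383092}$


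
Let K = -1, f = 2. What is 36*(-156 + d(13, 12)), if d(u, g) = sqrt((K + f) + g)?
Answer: -5616 + 36*sqrt(13) ≈ -5486.2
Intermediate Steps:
d(u, g) = sqrt(1 + g) (d(u, g) = sqrt((-1 + 2) + g) = sqrt(1 + g))
36*(-156 + d(13, 12)) = 36*(-156 + sqrt(1 + 12)) = 36*(-156 + sqrt(13)) = -5616 + 36*sqrt(13)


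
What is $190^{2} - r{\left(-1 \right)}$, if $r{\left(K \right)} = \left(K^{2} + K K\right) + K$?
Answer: $36099$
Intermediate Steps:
$r{\left(K \right)} = K + 2 K^{2}$ ($r{\left(K \right)} = \left(K^{2} + K^{2}\right) + K = 2 K^{2} + K = K + 2 K^{2}$)
$190^{2} - r{\left(-1 \right)} = 190^{2} - - (1 + 2 \left(-1\right)) = 36100 - - (1 - 2) = 36100 - \left(-1\right) \left(-1\right) = 36100 - 1 = 36099$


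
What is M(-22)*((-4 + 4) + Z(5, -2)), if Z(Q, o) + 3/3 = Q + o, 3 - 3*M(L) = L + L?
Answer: 94/3 ≈ 31.333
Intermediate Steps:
M(L) = 1 - 2*L/3 (M(L) = 1 - (L + L)/3 = 1 - 2*L/3)
Z(Q, o) = -1 + Q + o (Z(Q, o) = -1 + (Q + o) = -1 + Q + o)
M(-22)*((-4 + 4) + Z(5, -2)) = (1 - 2/3*(-22))*((-4 + 4) + (-1 + 5 - 2)) = (1 + 44/3)*(0 + 2) = (47/3)*2 = 94/3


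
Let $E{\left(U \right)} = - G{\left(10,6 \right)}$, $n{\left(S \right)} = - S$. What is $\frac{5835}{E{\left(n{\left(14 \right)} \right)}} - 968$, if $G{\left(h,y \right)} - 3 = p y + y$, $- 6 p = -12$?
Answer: $- \frac{8721}{7} \approx -1245.9$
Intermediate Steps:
$p = 2$ ($p = \left(- \frac{1}{6}\right) \left(-12\right) = 2$)
$G{\left(h,y \right)} = 3 + 3 y$ ($G{\left(h,y \right)} = 3 + \left(2 y + y\right) = 3 + 3 y$)
$E{\left(U \right)} = -21$ ($E{\left(U \right)} = - (3 + 3 \cdot 6) = - (3 + 18) = \left(-1\right) 21 = -21$)
$\frac{5835}{E{\left(n{\left(14 \right)} \right)}} - 968 = \frac{5835}{-21} - 968 = 5835 \left(- \frac{1}{21}\right) - 968 = - \frac{1945}{7} - 968 = - \frac{8721}{7}$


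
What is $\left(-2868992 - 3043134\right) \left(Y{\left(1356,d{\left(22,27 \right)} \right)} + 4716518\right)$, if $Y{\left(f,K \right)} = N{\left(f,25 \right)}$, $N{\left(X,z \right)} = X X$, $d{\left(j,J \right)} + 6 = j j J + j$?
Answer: $-38755487610004$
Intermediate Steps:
$d{\left(j,J \right)} = -6 + j + J j^{2}$ ($d{\left(j,J \right)} = -6 + \left(j j J + j\right) = -6 + \left(j^{2} J + j\right) = -6 + \left(J j^{2} + j\right) = -6 + \left(j + J j^{2}\right) = -6 + j + J j^{2}$)
$N{\left(X,z \right)} = X^{2}$
$Y{\left(f,K \right)} = f^{2}$
$\left(-2868992 - 3043134\right) \left(Y{\left(1356,d{\left(22,27 \right)} \right)} + 4716518\right) = \left(-2868992 - 3043134\right) \left(1356^{2} + 4716518\right) = - 5912126 \left(1838736 + 4716518\right) = \left(-5912126\right) 6555254 = -38755487610004$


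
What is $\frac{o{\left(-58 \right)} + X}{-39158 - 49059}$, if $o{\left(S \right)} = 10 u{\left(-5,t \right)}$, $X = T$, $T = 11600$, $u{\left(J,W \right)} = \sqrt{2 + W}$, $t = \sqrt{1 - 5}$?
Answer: $- \frac{11600}{88217} - \frac{10 \sqrt{2 + 2 i}}{88217} \approx -0.13167 - 7.2956 \cdot 10^{-5} i$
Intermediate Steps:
$t = 2 i$ ($t = \sqrt{-4} = 2 i \approx 2.0 i$)
$X = 11600$
$o{\left(S \right)} = 10 \sqrt{2 + 2 i}$
$\frac{o{\left(-58 \right)} + X}{-39158 - 49059} = \frac{10 \sqrt{2 + 2 i} + 11600}{-39158 - 49059} = \frac{11600 + 10 \sqrt{2 + 2 i}}{-88217} = \left(11600 + 10 \sqrt{2 + 2 i}\right) \left(- \frac{1}{88217}\right) = - \frac{11600}{88217} - \frac{10 \sqrt{2 + 2 i}}{88217}$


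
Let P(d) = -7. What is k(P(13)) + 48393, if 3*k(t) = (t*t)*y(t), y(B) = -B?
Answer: 145522/3 ≈ 48507.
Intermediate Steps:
k(t) = -t³/3 (k(t) = ((t*t)*(-t))/3 = (t²*(-t))/3 = (-t³)/3 = -t³/3)
k(P(13)) + 48393 = -⅓*(-7)³ + 48393 = -⅓*(-343) + 48393 = 343/3 + 48393 = 145522/3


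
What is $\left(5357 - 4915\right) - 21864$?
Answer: $-21422$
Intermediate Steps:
$\left(5357 - 4915\right) - 21864 = 442 - 21864 = -21422$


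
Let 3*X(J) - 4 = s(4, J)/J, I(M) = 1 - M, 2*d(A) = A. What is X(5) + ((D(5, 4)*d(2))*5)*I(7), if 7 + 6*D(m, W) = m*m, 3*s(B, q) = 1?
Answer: -3989/45 ≈ -88.644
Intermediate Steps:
s(B, q) = ⅓ (s(B, q) = (⅓)*1 = ⅓)
d(A) = A/2
D(m, W) = -7/6 + m²/6 (D(m, W) = -7/6 + (m*m)/6 = -7/6 + m²/6)
X(J) = 4/3 + 1/(9*J) (X(J) = 4/3 + (1/(3*J))/3 = 4/3 + 1/(9*J))
X(5) + ((D(5, 4)*d(2))*5)*I(7) = (⅑)*(1 + 12*5)/5 + (((-7/6 + (⅙)*5²)*((½)*2))*5)*(1 - 1*7) = (⅑)*(⅕)*(1 + 60) + (((-7/6 + (⅙)*25)*1)*5)*(1 - 7) = (⅑)*(⅕)*61 + (((-7/6 + 25/6)*1)*5)*(-6) = 61/45 + ((3*1)*5)*(-6) = 61/45 + (3*5)*(-6) = 61/45 + 15*(-6) = 61/45 - 90 = -3989/45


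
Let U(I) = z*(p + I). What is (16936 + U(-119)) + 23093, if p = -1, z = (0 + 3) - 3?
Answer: 40029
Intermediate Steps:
z = 0 (z = 3 - 3 = 0)
U(I) = 0 (U(I) = 0*(-1 + I) = 0)
(16936 + U(-119)) + 23093 = (16936 + 0) + 23093 = 16936 + 23093 = 40029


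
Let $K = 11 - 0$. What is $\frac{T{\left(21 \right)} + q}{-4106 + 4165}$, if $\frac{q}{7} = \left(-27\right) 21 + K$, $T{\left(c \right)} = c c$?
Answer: $- \frac{3451}{59} \approx -58.492$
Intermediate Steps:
$T{\left(c \right)} = c^{2}$
$K = 11$ ($K = 11 + 0 = 11$)
$q = -3892$ ($q = 7 \left(\left(-27\right) 21 + 11\right) = 7 \left(-567 + 11\right) = 7 \left(-556\right) = -3892$)
$\frac{T{\left(21 \right)} + q}{-4106 + 4165} = \frac{21^{2} - 3892}{-4106 + 4165} = \frac{441 - 3892}{59} = \left(-3451\right) \frac{1}{59} = - \frac{3451}{59}$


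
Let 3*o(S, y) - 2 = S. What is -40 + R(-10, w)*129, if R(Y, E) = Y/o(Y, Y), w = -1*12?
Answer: 1775/4 ≈ 443.75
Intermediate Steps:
w = -12
o(S, y) = ⅔ + S/3
R(Y, E) = Y/(⅔ + Y/3)
-40 + R(-10, w)*129 = -40 + (3*(-10)/(2 - 10))*129 = -40 + (3*(-10)/(-8))*129 = -40 + (3*(-10)*(-⅛))*129 = -40 + (15/4)*129 = -40 + 1935/4 = 1775/4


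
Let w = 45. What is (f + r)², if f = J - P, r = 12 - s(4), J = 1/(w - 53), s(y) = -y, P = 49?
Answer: 70225/64 ≈ 1097.3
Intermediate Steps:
J = -⅛ (J = 1/(45 - 53) = 1/(-8) = -⅛ ≈ -0.12500)
r = 16 (r = 12 - (-1)*4 = 12 - 1*(-4) = 12 + 4 = 16)
f = -393/8 (f = -⅛ - 1*49 = -⅛ - 49 = -393/8 ≈ -49.125)
(f + r)² = (-393/8 + 16)² = (-265/8)² = 70225/64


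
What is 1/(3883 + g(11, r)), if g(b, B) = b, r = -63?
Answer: 1/3894 ≈ 0.00025681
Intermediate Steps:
1/(3883 + g(11, r)) = 1/(3883 + 11) = 1/3894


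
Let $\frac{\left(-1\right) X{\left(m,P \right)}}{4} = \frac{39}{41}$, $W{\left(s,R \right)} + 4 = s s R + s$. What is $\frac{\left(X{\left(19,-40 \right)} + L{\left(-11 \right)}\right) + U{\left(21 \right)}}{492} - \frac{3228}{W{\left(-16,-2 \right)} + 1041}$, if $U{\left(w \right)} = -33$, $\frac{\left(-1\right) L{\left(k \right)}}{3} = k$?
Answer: $- \frac{5432885}{855629} \approx -6.3496$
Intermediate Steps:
$L{\left(k \right)} = - 3 k$
$W{\left(s,R \right)} = -4 + s + R s^{2}$ ($W{\left(s,R \right)} = -4 + \left(s s R + s\right) = -4 + \left(s^{2} R + s\right) = -4 + \left(R s^{2} + s\right) = -4 + \left(s + R s^{2}\right) = -4 + s + R s^{2}$)
$X{\left(m,P \right)} = - \frac{156}{41}$ ($X{\left(m,P \right)} = - 4 \cdot \frac{39}{41} = - 4 \cdot 39 \cdot \frac{1}{41} = \left(-4\right) \frac{39}{41} = - \frac{156}{41}$)
$\frac{\left(X{\left(19,-40 \right)} + L{\left(-11 \right)}\right) + U{\left(21 \right)}}{492} - \frac{3228}{W{\left(-16,-2 \right)} + 1041} = \frac{\left(- \frac{156}{41} - -33\right) - 33}{492} - \frac{3228}{\left(-4 - 16 - 2 \left(-16\right)^{2}\right) + 1041} = \left(\left(- \frac{156}{41} + 33\right) - 33\right) \frac{1}{492} - \frac{3228}{\left(-4 - 16 - 512\right) + 1041} = \left(\frac{1197}{41} - 33\right) \frac{1}{492} - \frac{3228}{\left(-4 - 16 - 512\right) + 1041} = \left(- \frac{156}{41}\right) \frac{1}{492} - \frac{3228}{-532 + 1041} = - \frac{13}{1681} - \frac{3228}{509} = - \frac{5432885}{855629}$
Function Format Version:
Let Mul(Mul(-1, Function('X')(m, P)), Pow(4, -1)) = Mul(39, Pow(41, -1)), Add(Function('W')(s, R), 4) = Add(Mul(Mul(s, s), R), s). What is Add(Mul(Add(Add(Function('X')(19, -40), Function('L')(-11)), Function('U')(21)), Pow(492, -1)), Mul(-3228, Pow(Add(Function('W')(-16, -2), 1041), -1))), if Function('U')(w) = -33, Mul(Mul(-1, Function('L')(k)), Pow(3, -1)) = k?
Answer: Rational(-5432885, 855629) ≈ -6.3496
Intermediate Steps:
Function('L')(k) = Mul(-3, k)
Function('W')(s, R) = Add(-4, s, Mul(R, Pow(s, 2))) (Function('W')(s, R) = Add(-4, Add(Mul(Mul(s, s), R), s)) = Add(-4, Add(Mul(Pow(s, 2), R), s)) = Add(-4, Add(Mul(R, Pow(s, 2)), s)) = Add(-4, Add(s, Mul(R, Pow(s, 2)))) = Add(-4, s, Mul(R, Pow(s, 2))))
Function('X')(m, P) = Rational(-156, 41) (Function('X')(m, P) = Mul(-4, Mul(39, Pow(41, -1))) = Mul(-4, Mul(39, Rational(1, 41))) = Mul(-4, Rational(39, 41)) = Rational(-156, 41))
Add(Mul(Add(Add(Function('X')(19, -40), Function('L')(-11)), Function('U')(21)), Pow(492, -1)), Mul(-3228, Pow(Add(Function('W')(-16, -2), 1041), -1))) = Add(Mul(Add(Add(Rational(-156, 41), Mul(-3, -11)), -33), Pow(492, -1)), Mul(-3228, Pow(Add(Add(-4, -16, Mul(-2, Pow(-16, 2))), 1041), -1))) = Add(Mul(Add(Add(Rational(-156, 41), 33), -33), Rational(1, 492)), Mul(-3228, Pow(Add(Add(-4, -16, Mul(-2, 256)), 1041), -1))) = Add(Mul(Add(Rational(1197, 41), -33), Rational(1, 492)), Mul(-3228, Pow(Add(Add(-4, -16, -512), 1041), -1))) = Add(Mul(Rational(-156, 41), Rational(1, 492)), Mul(-3228, Pow(Add(-532, 1041), -1))) = Add(Rational(-13, 1681), Mul(-3228, Pow(509, -1))) = Add(Rational(-13, 1681), Mul(-3228, Rational(1, 509))) = Add(Rational(-13, 1681), Rational(-3228, 509)) = Rational(-5432885, 855629)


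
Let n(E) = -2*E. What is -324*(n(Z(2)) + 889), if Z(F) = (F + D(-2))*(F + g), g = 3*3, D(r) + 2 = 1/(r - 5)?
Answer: -2023380/7 ≈ -2.8905e+5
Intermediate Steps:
D(r) = -2 + 1/(-5 + r) (D(r) = -2 + 1/(r - 5) = -2 + 1/(-5 + r))
g = 9
Z(F) = (9 + F)*(-15/7 + F) (Z(F) = (F + (11 - 2*(-2))/(-5 - 2))*(F + 9) = (F + (11 + 4)/(-7))*(9 + F) = (F - ⅐*15)*(9 + F) = (F - 15/7)*(9 + F) = (-15/7 + F)*(9 + F) = (9 + F)*(-15/7 + F))
-324*(n(Z(2)) + 889) = -324*(-2*(-135/7 + 2² + (48/7)*2) + 889) = -324*(-2*(-135/7 + 4 + 96/7) + 889) = -324*(-2*(-11/7) + 889) = -324*(22/7 + 889) = -324*6245/7 = -2023380/7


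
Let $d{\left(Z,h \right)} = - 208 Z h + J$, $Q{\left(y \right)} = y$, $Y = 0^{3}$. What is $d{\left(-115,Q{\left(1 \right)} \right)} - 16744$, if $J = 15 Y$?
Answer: $7176$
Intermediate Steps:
$Y = 0$
$J = 0$ ($J = 15 \cdot 0 = 0$)
$d{\left(Z,h \right)} = - 208 Z h$ ($d{\left(Z,h \right)} = - 208 Z h + 0 = - 208 Z h$)
$d{\left(-115,Q{\left(1 \right)} \right)} - 16744 = \left(-208\right) \left(-115\right) 1 - 16744 = 23920 - 16744 = 7176$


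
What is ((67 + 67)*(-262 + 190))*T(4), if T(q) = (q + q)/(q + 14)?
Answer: -4288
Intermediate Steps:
T(q) = 2*q/(14 + q) (T(q) = (2*q)/(14 + q) = 2*q/(14 + q))
((67 + 67)*(-262 + 190))*T(4) = ((67 + 67)*(-262 + 190))*(2*4/(14 + 4)) = (134*(-72))*(2*4/18) = -19296*4/18 = -9648*4/9 = -4288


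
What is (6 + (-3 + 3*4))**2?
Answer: 225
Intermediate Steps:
(6 + (-3 + 3*4))**2 = (6 + (-3 + 12))**2 = (6 + 9)**2 = 15**2 = 225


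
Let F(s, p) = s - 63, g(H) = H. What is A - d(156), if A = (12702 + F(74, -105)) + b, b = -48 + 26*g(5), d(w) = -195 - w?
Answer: 13146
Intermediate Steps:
F(s, p) = -63 + s
b = 82 (b = -48 + 26*5 = -48 + 130 = 82)
A = 12795 (A = (12702 + (-63 + 74)) + 82 = (12702 + 11) + 82 = 12713 + 82 = 12795)
A - d(156) = 12795 - (-195 - 1*156) = 12795 - (-195 - 156) = 12795 - 1*(-351) = 12795 + 351 = 13146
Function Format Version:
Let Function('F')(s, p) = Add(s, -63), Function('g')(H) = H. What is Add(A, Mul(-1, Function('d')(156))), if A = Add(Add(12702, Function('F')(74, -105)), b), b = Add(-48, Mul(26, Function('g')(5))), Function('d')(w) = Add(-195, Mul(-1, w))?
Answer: 13146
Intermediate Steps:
Function('F')(s, p) = Add(-63, s)
b = 82 (b = Add(-48, Mul(26, 5)) = Add(-48, 130) = 82)
A = 12795 (A = Add(Add(12702, Add(-63, 74)), 82) = Add(Add(12702, 11), 82) = Add(12713, 82) = 12795)
Add(A, Mul(-1, Function('d')(156))) = Add(12795, Mul(-1, Add(-195, Mul(-1, 156)))) = Add(12795, Mul(-1, Add(-195, -156))) = Add(12795, Mul(-1, -351)) = Add(12795, 351) = 13146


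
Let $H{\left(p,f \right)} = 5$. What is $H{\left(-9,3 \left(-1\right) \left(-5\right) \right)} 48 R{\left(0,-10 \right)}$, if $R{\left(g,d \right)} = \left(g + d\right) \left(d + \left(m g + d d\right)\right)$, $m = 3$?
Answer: $-216000$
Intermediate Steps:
$R{\left(g,d \right)} = \left(d + g\right) \left(d + d^{2} + 3 g\right)$ ($R{\left(g,d \right)} = \left(g + d\right) \left(d + \left(3 g + d d\right)\right) = \left(d + g\right) \left(d + \left(3 g + d^{2}\right)\right) = \left(d + g\right) \left(d + \left(d^{2} + 3 g\right)\right) = \left(d + g\right) \left(d + d^{2} + 3 g\right)$)
$H{\left(-9,3 \left(-1\right) \left(-5\right) \right)} 48 R{\left(0,-10 \right)} = 5 \cdot 48 \left(\left(-10\right)^{2} + \left(-10\right)^{3} + 3 \cdot 0^{2} + 0 \left(-10\right)^{2} + 4 \left(-10\right) 0\right) = 240 \left(100 - 1000 + 3 \cdot 0 + 0 \cdot 100 + 0\right) = 240 \left(100 - 1000 + 0 + 0 + 0\right) = 240 \left(-900\right) = -216000$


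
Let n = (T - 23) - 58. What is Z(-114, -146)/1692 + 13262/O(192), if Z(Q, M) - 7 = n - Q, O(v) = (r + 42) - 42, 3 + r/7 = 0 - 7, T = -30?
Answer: -5609651/29610 ≈ -189.45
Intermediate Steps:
n = -111 (n = (-30 - 23) - 58 = -53 - 58 = -111)
r = -70 (r = -21 + 7*(0 - 7) = -21 + 7*(-7) = -21 - 49 = -70)
O(v) = -70 (O(v) = (-70 + 42) - 42 = -28 - 42 = -70)
Z(Q, M) = -104 - Q (Z(Q, M) = 7 + (-111 - Q) = -104 - Q)
Z(-114, -146)/1692 + 13262/O(192) = (-104 - 1*(-114))/1692 + 13262/(-70) = (-104 + 114)*(1/1692) + 13262*(-1/70) = 10*(1/1692) - 6631/35 = 5/846 - 6631/35 = -5609651/29610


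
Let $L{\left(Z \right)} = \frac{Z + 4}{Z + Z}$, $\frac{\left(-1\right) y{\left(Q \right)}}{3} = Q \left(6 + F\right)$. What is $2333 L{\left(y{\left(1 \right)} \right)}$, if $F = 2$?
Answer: $\frac{11665}{12} \approx 972.08$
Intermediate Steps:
$y{\left(Q \right)} = - 24 Q$ ($y{\left(Q \right)} = - 3 Q \left(6 + 2\right) = - 3 Q 8 = - 3 \cdot 8 Q = - 24 Q$)
$L{\left(Z \right)} = \frac{4 + Z}{2 Z}$
$2333 L{\left(y{\left(1 \right)} \right)} = 2333 \frac{4 - 24}{2 \left(\left(-24\right) 1\right)} = 2333 \frac{4 - 24}{2 \left(-24\right)} = 2333 \cdot \frac{1}{2} \left(- \frac{1}{24}\right) \left(-20\right) = 2333 \cdot \frac{5}{12} = \frac{11665}{12}$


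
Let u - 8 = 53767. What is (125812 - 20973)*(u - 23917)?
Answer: 3130282862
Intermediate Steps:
u = 53775 (u = 8 + 53767 = 53775)
(125812 - 20973)*(u - 23917) = (125812 - 20973)*(53775 - 23917) = 104839*29858 = 3130282862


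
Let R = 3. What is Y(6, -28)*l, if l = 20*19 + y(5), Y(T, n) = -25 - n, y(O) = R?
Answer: 1149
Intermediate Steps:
y(O) = 3
l = 383 (l = 20*19 + 3 = 380 + 3 = 383)
Y(6, -28)*l = (-25 - 1*(-28))*383 = (-25 + 28)*383 = 3*383 = 1149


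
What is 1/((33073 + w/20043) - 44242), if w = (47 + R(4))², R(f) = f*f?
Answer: -2227/24872922 ≈ -8.9535e-5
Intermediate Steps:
R(f) = f²
w = 3969 (w = (47 + 4²)² = (47 + 16)² = 63² = 3969)
1/((33073 + w/20043) - 44242) = 1/((33073 + 3969/20043) - 44242) = 1/((33073 + 3969*(1/20043)) - 44242) = 1/((33073 + 441/2227) - 44242) = 1/(73654012/2227 - 44242) = 1/(-24872922/2227) = -2227/24872922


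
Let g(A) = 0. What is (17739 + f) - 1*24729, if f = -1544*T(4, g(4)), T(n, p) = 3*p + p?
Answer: -6990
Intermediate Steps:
T(n, p) = 4*p
f = 0 (f = -6176*0 = -1544*0 = 0)
(17739 + f) - 1*24729 = (17739 + 0) - 1*24729 = 17739 - 24729 = -6990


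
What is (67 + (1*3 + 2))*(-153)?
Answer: -11016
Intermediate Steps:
(67 + (1*3 + 2))*(-153) = (67 + (3 + 2))*(-153) = (67 + 5)*(-153) = 72*(-153) = -11016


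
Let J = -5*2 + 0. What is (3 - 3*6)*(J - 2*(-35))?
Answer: -900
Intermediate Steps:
J = -10 (J = -10 + 0 = -10)
(3 - 3*6)*(J - 2*(-35)) = (3 - 3*6)*(-10 - 2*(-35)) = (3 - 18)*(-10 + 70) = -15*60 = -900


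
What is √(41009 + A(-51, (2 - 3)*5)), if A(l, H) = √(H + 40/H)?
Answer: √(41009 + I*√13) ≈ 202.51 + 0.0089*I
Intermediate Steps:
√(41009 + A(-51, (2 - 3)*5)) = √(41009 + √((2 - 3)*5 + 40/(((2 - 3)*5)))) = √(41009 + √(-1*5 + 40/((-1*5)))) = √(41009 + √(-5 + 40/(-5))) = √(41009 + √(-5 + 40*(-⅕))) = √(41009 + √(-5 - 8)) = √(41009 + √(-13)) = √(41009 + I*√13)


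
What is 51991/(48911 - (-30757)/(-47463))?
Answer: 2467648833/2321432036 ≈ 1.0630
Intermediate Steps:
51991/(48911 - (-30757)/(-47463)) = 51991/(48911 - (-30757)*(-1)/47463) = 51991/(48911 - 1*30757/47463) = 51991/(48911 - 30757/47463) = 51991/(2321432036/47463) = 51991*(47463/2321432036) = 2467648833/2321432036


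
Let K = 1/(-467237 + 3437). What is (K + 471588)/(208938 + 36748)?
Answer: 218722514399/113949166800 ≈ 1.9195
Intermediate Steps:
K = -1/463800 (K = 1/(-463800) = -1/463800 ≈ -2.1561e-6)
(K + 471588)/(208938 + 36748) = (-1/463800 + 471588)/(208938 + 36748) = (218722514399/463800)/245686 = (218722514399/463800)*(1/245686) = 218722514399/113949166800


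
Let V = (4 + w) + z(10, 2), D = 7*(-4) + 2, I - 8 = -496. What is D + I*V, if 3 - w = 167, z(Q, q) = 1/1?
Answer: 77566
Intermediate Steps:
I = -488 (I = 8 - 496 = -488)
D = -26 (D = -28 + 2 = -26)
z(Q, q) = 1
w = -164 (w = 3 - 1*167 = 3 - 167 = -164)
V = -159 (V = (4 - 164) + 1 = -160 + 1 = -159)
D + I*V = -26 - 488*(-159) = -26 + 77592 = 77566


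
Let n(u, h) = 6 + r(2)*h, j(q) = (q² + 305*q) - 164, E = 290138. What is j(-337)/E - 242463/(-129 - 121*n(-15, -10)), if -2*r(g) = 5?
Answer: 35194467747/562867720 ≈ 62.527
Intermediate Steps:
r(g) = -5/2 (r(g) = -½*5 = -5/2)
j(q) = -164 + q² + 305*q
n(u, h) = 6 - 5*h/2
j(-337)/E - 242463/(-129 - 121*n(-15, -10)) = (-164 + (-337)² + 305*(-337))/290138 - 242463/(-129 - 121*(6 - 5/2*(-10))) = (-164 + 113569 - 102785)*(1/290138) - 242463/(-129 - 121*(6 + 25)) = 10620*(1/290138) - 242463/(-129 - 121*31) = 5310/145069 - 242463/(-129 - 3751) = 5310/145069 - 242463/(-3880) = 5310/145069 - 242463*(-1/3880) = 5310/145069 + 242463/3880 = 35194467747/562867720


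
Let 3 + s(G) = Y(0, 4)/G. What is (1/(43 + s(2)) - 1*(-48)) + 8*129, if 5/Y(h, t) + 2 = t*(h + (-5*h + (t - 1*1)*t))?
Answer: 3979892/3685 ≈ 1080.0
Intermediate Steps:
Y(h, t) = 5/(-2 + t*(-4*h + t*(-1 + t))) (Y(h, t) = 5/(-2 + t*(h + (-5*h + (t - 1*1)*t))) = 5/(-2 + t*(h + (-5*h + (t - 1)*t))) = 5/(-2 + t*(h + (-5*h + (-1 + t)*t))) = 5/(-2 + t*(h + (-5*h + t*(-1 + t)))) = 5/(-2 + t*(-4*h + t*(-1 + t))))
s(G) = -3 + 5/(46*G) (s(G) = -3 + (5/(-2 + 4**3 - 1*4**2 - 4*0*4))/G = -3 + (5/(-2 + 64 - 1*16 + 0))/G = -3 + (5/(-2 + 64 - 16 + 0))/G = -3 + (5/46)/G = -3 + (5*(1/46))/G = -3 + 5/(46*G))
(1/(43 + s(2)) - 1*(-48)) + 8*129 = (1/(43 + (-3 + (5/46)/2)) - 1*(-48)) + 8*129 = (1/(43 + (-3 + (5/46)*(1/2))) + 48) + 1032 = (1/(43 + (-3 + 5/92)) + 48) + 1032 = (1/(43 - 271/92) + 48) + 1032 = (1/(3685/92) + 48) + 1032 = (92/3685 + 48) + 1032 = 176972/3685 + 1032 = 3979892/3685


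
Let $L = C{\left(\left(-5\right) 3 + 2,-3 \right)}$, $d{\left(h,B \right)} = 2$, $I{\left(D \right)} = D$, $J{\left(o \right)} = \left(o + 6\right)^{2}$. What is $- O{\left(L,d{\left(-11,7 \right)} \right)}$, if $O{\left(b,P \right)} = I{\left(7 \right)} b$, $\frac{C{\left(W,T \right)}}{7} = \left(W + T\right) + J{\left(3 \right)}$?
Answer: $-3185$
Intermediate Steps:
$J{\left(o \right)} = \left(6 + o\right)^{2}$
$C{\left(W,T \right)} = 567 + 7 T + 7 W$ ($C{\left(W,T \right)} = 7 \left(\left(W + T\right) + \left(6 + 3\right)^{2}\right) = 7 \left(\left(T + W\right) + 9^{2}\right) = 7 \left(\left(T + W\right) + 81\right) = 7 \left(81 + T + W\right) = 567 + 7 T + 7 W$)
$L = 455$ ($L = 567 + 7 \left(-3\right) + 7 \left(\left(-5\right) 3 + 2\right) = 567 - 21 + 7 \left(-15 + 2\right) = 567 - 21 + 7 \left(-13\right) = 567 - 21 - 91 = 455$)
$O{\left(b,P \right)} = 7 b$
$- O{\left(L,d{\left(-11,7 \right)} \right)} = - 7 \cdot 455 = \left(-1\right) 3185 = -3185$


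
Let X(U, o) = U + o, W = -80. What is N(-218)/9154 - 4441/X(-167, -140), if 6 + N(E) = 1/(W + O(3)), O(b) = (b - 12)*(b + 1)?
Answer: 4715524045/325992248 ≈ 14.465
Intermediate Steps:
O(b) = (1 + b)*(-12 + b) (O(b) = (-12 + b)*(1 + b) = (1 + b)*(-12 + b))
N(E) = -697/116 (N(E) = -6 + 1/(-80 + (-12 + 3**2 - 11*3)) = -6 + 1/(-80 + (-12 + 9 - 33)) = -6 + 1/(-80 - 36) = -6 + 1/(-116) = -6 - 1/116 = -697/116)
N(-218)/9154 - 4441/X(-167, -140) = -697/116/9154 - 4441/(-167 - 140) = -697/116*1/9154 - 4441/(-307) = -697/1061864 - 4441*(-1/307) = -697/1061864 + 4441/307 = 4715524045/325992248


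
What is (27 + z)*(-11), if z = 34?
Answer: -671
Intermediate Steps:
(27 + z)*(-11) = (27 + 34)*(-11) = 61*(-11) = -671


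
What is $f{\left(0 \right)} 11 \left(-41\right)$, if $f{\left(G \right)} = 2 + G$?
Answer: $-902$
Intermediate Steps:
$f{\left(0 \right)} 11 \left(-41\right) = \left(2 + 0\right) 11 \left(-41\right) = 2 \cdot 11 \left(-41\right) = 22 \left(-41\right) = -902$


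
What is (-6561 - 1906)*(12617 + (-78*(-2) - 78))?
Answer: -107488565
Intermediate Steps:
(-6561 - 1906)*(12617 + (-78*(-2) - 78)) = -8467*(12617 + (156 - 78)) = -8467*(12617 + 78) = -8467*12695 = -107488565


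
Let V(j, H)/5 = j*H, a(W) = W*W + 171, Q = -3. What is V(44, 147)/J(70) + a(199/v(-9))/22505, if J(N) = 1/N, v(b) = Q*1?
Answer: 91704282428/40509 ≈ 2.2638e+6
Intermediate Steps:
v(b) = -3 (v(b) = -3*1 = -3)
a(W) = 171 + W² (a(W) = W² + 171 = 171 + W²)
V(j, H) = 5*H*j (V(j, H) = 5*(j*H) = 5*(H*j) = 5*H*j)
V(44, 147)/J(70) + a(199/v(-9))/22505 = (5*147*44)/(1/70) + (171 + (199/(-3))²)/22505 = 32340/(1/70) + (171 + (199*(-⅓))²)*(1/22505) = 32340*70 + (171 + (-199/3)²)*(1/22505) = 2263800 + (171 + 39601/9)*(1/22505) = 2263800 + (41140/9)*(1/22505) = 2263800 + 8228/40509 = 91704282428/40509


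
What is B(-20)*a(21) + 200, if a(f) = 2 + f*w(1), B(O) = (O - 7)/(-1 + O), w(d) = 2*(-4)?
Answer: -94/7 ≈ -13.429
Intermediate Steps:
w(d) = -8
B(O) = (-7 + O)/(-1 + O)
a(f) = 2 - 8*f (a(f) = 2 + f*(-8) = 2 - 8*f)
B(-20)*a(21) + 200 = ((-7 - 20)/(-1 - 20))*(2 - 8*21) + 200 = (-27/(-21))*(2 - 168) + 200 = -1/21*(-27)*(-166) + 200 = (9/7)*(-166) + 200 = -1494/7 + 200 = -94/7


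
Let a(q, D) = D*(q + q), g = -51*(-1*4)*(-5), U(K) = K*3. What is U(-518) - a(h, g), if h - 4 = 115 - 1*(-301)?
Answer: 855246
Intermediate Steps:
U(K) = 3*K
h = 420 (h = 4 + (115 - 1*(-301)) = 4 + (115 + 301) = 4 + 416 = 420)
g = -1020 (g = -(-204)*(-5) = -51*20 = -1020)
a(q, D) = 2*D*q (a(q, D) = D*(2*q) = 2*D*q)
U(-518) - a(h, g) = 3*(-518) - 2*(-1020)*420 = -1554 - 1*(-856800) = -1554 + 856800 = 855246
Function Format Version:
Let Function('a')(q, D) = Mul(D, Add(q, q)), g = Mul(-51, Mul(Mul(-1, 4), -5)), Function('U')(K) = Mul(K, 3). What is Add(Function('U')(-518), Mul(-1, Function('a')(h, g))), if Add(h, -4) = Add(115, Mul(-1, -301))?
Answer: 855246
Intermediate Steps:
Function('U')(K) = Mul(3, K)
h = 420 (h = Add(4, Add(115, Mul(-1, -301))) = Add(4, Add(115, 301)) = Add(4, 416) = 420)
g = -1020 (g = Mul(-51, Mul(-4, -5)) = Mul(-51, 20) = -1020)
Function('a')(q, D) = Mul(2, D, q) (Function('a')(q, D) = Mul(D, Mul(2, q)) = Mul(2, D, q))
Add(Function('U')(-518), Mul(-1, Function('a')(h, g))) = Add(Mul(3, -518), Mul(-1, Mul(2, -1020, 420))) = Add(-1554, Mul(-1, -856800)) = Add(-1554, 856800) = 855246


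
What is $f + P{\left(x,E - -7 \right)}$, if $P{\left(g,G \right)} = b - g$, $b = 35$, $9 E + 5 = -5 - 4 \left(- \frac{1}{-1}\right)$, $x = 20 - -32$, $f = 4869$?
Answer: $4852$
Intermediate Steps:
$x = 52$ ($x = 20 + 32 = 52$)
$E = - \frac{14}{9}$ ($E = - \frac{5}{9} + \frac{-5 - 4 \left(- \frac{1}{-1}\right)}{9} = - \frac{5}{9} + \frac{-5 - 4 \left(\left(-1\right) \left(-1\right)\right)}{9} = - \frac{5}{9} + \frac{-5 - 4}{9} = - \frac{5}{9} + \frac{1}{9} \left(-9\right) = - \frac{5}{9} - 1 = - \frac{14}{9} \approx -1.5556$)
$P{\left(g,G \right)} = 35 - g$
$f + P{\left(x,E - -7 \right)} = 4869 + \left(35 - 52\right) = 4869 - 17 = 4852$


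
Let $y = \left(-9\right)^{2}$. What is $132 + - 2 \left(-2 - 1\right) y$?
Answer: $618$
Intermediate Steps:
$y = 81$
$132 + - 2 \left(-2 - 1\right) y = 132 + - 2 \left(-2 - 1\right) 81 = 132 + \left(-2\right) \left(-3\right) 81 = 132 + 6 \cdot 81 = 132 + 486 = 618$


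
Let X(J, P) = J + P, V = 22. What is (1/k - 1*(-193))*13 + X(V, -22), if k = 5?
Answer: 12558/5 ≈ 2511.6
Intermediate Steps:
(1/k - 1*(-193))*13 + X(V, -22) = (1/5 - 1*(-193))*13 + (22 - 22) = (⅕ + 193)*13 + 0 = (966/5)*13 + 0 = 12558/5 + 0 = 12558/5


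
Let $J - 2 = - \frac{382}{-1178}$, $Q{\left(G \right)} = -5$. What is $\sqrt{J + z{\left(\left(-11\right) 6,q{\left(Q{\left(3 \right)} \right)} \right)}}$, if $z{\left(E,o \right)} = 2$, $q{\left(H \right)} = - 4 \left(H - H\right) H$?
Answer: $\frac{3 \sqrt{166687}}{589} \approx 2.0795$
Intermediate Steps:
$q{\left(H \right)} = 0$ ($q{\left(H \right)} = \left(-4\right) 0 H = 0 H = 0$)
$J = \frac{1369}{589}$ ($J = 2 - \frac{382}{-1178} = 2 - - \frac{191}{589} = 2 + \frac{191}{589} = \frac{1369}{589} \approx 2.3243$)
$\sqrt{J + z{\left(\left(-11\right) 6,q{\left(Q{\left(3 \right)} \right)} \right)}} = \sqrt{\frac{1369}{589} + 2} = \sqrt{\frac{2547}{589}} = \frac{3 \sqrt{166687}}{589}$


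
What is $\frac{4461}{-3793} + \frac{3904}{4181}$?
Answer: $- \frac{3843569}{15858533} \approx -0.24237$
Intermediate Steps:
$\frac{4461}{-3793} + \frac{3904}{4181} = 4461 \left(- \frac{1}{3793}\right) + 3904 \cdot \frac{1}{4181} = - \frac{4461}{3793} + \frac{3904}{4181} = - \frac{3843569}{15858533}$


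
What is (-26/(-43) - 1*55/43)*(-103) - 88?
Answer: -797/43 ≈ -18.535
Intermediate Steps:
(-26/(-43) - 1*55/43)*(-103) - 88 = (-26*(-1/43) - 55*1/43)*(-103) - 88 = (26/43 - 55/43)*(-103) - 88 = -29/43*(-103) - 88 = 2987/43 - 88 = -797/43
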